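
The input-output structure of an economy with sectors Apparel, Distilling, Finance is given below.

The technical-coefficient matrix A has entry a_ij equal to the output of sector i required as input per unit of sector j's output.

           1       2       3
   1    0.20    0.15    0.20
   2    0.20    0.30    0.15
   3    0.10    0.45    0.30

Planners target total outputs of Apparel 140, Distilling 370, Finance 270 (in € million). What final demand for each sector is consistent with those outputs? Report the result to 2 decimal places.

I − A =
  [   0.80    -0.15    -0.20]
  [  -0.20     0.70    -0.15]
  [  -0.10    -0.45     0.70]
d = (I − A) x:
  d_1 = (+0.80)·140 + (-0.15)·370 + (-0.20)·270 = 2.50
  d_2 = (-0.20)·140 + (+0.70)·370 + (-0.15)·270 = 190.50
  d_3 = (-0.10)·140 + (-0.45)·370 + (+0.70)·270 = 8.50

d_1 = 2.50, d_2 = 190.50, d_3 = 8.50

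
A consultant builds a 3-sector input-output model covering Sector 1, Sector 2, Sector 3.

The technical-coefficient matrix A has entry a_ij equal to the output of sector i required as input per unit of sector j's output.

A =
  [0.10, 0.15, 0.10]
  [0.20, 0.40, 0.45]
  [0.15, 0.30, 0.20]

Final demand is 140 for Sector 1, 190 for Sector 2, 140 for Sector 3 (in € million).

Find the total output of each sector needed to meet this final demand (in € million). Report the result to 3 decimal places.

I − A =
  [   0.90    -0.15    -0.10]
  [  -0.20     0.60    -0.45]
  [  -0.15    -0.30     0.80]
Cofactors of I−A, C_ij = (−1)^(i+j)·(minor ij) (rows/columns in the sector order above):
  C_11 = (0.60)(0.80) − (-0.45)(-0.30) = 0.3450
  C_12 = −[(-0.20)(0.80) − (-0.45)(-0.15)] = 0.2275
  C_13 = (-0.20)(-0.30) − (0.60)(-0.15) = 0.1500
  C_21 = −[(-0.15)(0.80) − (-0.10)(-0.30)] = 0.1500
  C_22 = (0.90)(0.80) − (-0.10)(-0.15) = 0.7050
  C_23 = −[(0.90)(-0.30) − (-0.15)(-0.15)] = 0.2925
  C_31 = (-0.15)(-0.45) − (-0.10)(0.60) = 0.1275
  C_32 = −[(0.90)(-0.45) − (-0.10)(-0.20)] = 0.4250
  C_33 = (0.90)(0.60) − (-0.15)(-0.20) = 0.5100
det(I−A) = Σ_j (I−A)_1j·C_1j = (0.90)(0.3450) + (-0.15)(0.2275) + (-0.10)(0.1500) = 0.261375
adj(I−A) = Cᵀ =
  [ 0.3450   0.1500   0.1275]
  [ 0.2275   0.7050   0.4250]
  [ 0.1500   0.2925   0.5100]
(I − A)⁻¹ = adj(I−A) / det(I−A) ≈
  [   1.3199     0.5739     0.4878]
  [   0.8704     2.6973     1.6260]
  [   0.5739     1.1191     1.9512]
x = (I − A)⁻¹ d = adj(I−A)·d / det(I−A), with det(I−A) = 0.261375:
  x_1 = (0.3450·140 + 0.1500·190 + 0.1275·140) / 0.261375 = 94.65 / 0.261375 ≈ 362.123
  x_2 = (0.2275·140 + 0.7050·190 + 0.4250·140) / 0.261375 = 225.30 / 0.261375 ≈ 861.980
  x_3 = (0.1500·140 + 0.2925·190 + 0.5100·140) / 0.261375 = 147.975 / 0.261375 ≈ 566.141

x_1 = 362.123, x_2 = 861.980, x_3 = 566.141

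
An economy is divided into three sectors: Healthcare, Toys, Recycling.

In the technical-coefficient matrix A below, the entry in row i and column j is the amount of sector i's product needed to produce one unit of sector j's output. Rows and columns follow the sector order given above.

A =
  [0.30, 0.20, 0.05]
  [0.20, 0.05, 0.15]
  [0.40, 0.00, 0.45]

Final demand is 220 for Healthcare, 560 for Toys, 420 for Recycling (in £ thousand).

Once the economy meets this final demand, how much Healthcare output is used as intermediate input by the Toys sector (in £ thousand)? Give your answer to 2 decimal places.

I − A =
  [   0.70    -0.20    -0.05]
  [  -0.20     0.95    -0.15]
  [  -0.40     0.00     0.55]
Cofactors of I−A, C_ij = (−1)^(i+j)·(minor ij) (rows/columns in the sector order above):
  C_11 = (0.95)(0.55) − (-0.15)(0.00) = 0.5225
  C_12 = −[(-0.20)(0.55) − (-0.15)(-0.40)] = 0.1700
  C_13 = (-0.20)(0.00) − (0.95)(-0.40) = 0.3800
  C_21 = −[(-0.20)(0.55) − (-0.05)(0.00)] = 0.1100
  C_22 = (0.70)(0.55) − (-0.05)(-0.40) = 0.3650
  C_23 = −[(0.70)(0.00) − (-0.20)(-0.40)] = 0.0800
  C_31 = (-0.20)(-0.15) − (-0.05)(0.95) = 0.0775
  C_32 = −[(0.70)(-0.15) − (-0.05)(-0.20)] = 0.1150
  C_33 = (0.70)(0.95) − (-0.20)(-0.20) = 0.6250
det(I−A) = Σ_j (I−A)_1j·C_1j = (0.70)(0.5225) + (-0.20)(0.1700) + (-0.05)(0.3800) = 0.31275
adj(I−A) = Cᵀ =
  [ 0.5225   0.1100   0.0775]
  [ 0.1700   0.3650   0.1150]
  [ 0.3800   0.0800   0.6250]
(I − A)⁻¹ = adj(I−A) / det(I−A) ≈
  [   1.6707     0.3517     0.2478]
  [   0.5436     1.1671     0.3677]
  [   1.2150     0.2558     1.9984]
First solve x = (I − A)⁻¹ d = adj(I−A)·d / det(I−A); in particular x_2 = (0.1700·220 + 0.3650·560 + 0.1150·420) / 0.31275 = 290.10 / 0.31275 ≈ 927.5779.
Intermediate flow from 1 to 2: z_12 = a_12 · x_2 = 0.20 × 290.10 / 0.31275 = 58.02 / 0.31275 ≈ 185.52.

z_12 = 185.52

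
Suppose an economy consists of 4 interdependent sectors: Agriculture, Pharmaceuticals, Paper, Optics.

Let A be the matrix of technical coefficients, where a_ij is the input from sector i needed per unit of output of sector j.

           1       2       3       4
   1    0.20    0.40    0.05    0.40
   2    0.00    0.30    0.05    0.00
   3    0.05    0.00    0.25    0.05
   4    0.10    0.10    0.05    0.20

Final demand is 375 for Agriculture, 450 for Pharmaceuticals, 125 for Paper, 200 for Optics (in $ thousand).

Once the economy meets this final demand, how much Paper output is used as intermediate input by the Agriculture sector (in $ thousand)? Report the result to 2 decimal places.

I − A =
  [   0.80    -0.40    -0.05    -0.40]
  [   0.00     0.70    -0.05     0.00]
  [  -0.05     0.00     0.75    -0.05]
  [  -0.10    -0.10    -0.05     0.80]
Compute the cofactors C_ij = (−1)^(i+j)·(3×3 minor ij) of I−A; the adjugate is their transpose:
adj(I−A) = Cᵀ =
  [ 0.41800   0.26925   0.06000   0.21275]
  [ 0.00225   0.44475   0.03000   0.00300]
  [ 0.03150   0.02400   0.42000   0.04200]
  [ 0.05450   0.09075   0.03750   0.41725]
det(I−A) = Σ_j (I−A)_1j·C_1j = (0.80)(0.41800) + (-0.40)(0.00225) + (-0.05)(0.03150) + (-0.40)(0.05450) = 0.310125
(I − A)⁻¹ = adj(I−A) / det(I−A) ≈
  [   1.3478     0.8682     0.1935     0.6860]
  [   0.0073     1.4341     0.0967     0.0097]
  [   0.1016     0.0774     1.3543     0.1354]
  [   0.1757     0.2926     0.1209     1.3454]
First solve x = (I − A)⁻¹ d = adj(I−A)·d / det(I−A); in particular x_1 = (0.41800·375 + 0.26925·450 + 0.06000·125 + 0.21275·200) / 0.310125 = 327.9625 / 0.310125 ≈ 1057.5171.
Intermediate flow from 3 to 1: z_31 = a_31 · x_1 = 0.05 × 327.9625 / 0.310125 = 16.398125 / 0.310125 ≈ 52.88.

z_31 = 52.88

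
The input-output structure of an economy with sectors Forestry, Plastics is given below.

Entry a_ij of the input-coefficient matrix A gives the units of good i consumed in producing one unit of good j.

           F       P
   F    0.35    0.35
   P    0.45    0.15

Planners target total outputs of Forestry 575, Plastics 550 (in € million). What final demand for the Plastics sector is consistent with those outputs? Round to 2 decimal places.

I − A =
  [   0.65    -0.35]
  [  -0.45     0.85]
d = (I − A) x:
  d_F = (+0.65)·575 + (-0.35)·550 = 181.25
  d_P = (-0.45)·575 + (+0.85)·550 = 208.75

d_P = 208.75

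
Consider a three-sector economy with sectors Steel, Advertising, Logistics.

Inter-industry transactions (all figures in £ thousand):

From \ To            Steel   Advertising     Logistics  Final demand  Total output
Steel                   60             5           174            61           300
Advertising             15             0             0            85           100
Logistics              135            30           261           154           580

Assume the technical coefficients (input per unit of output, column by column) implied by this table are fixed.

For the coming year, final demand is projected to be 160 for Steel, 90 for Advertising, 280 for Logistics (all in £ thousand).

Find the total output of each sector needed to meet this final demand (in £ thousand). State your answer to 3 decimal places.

Technical coefficients a_ij = z_ij / X_j:
  a_SS = 60/300 = 0.20, a_AS = 15/300 = 0.05, a_LS = 135/300 = 0.45
  a_SA = 5/100 = 0.05, a_AA = 0/100 = 0.00, a_LA = 30/100 = 0.30
  a_SL = 174/580 = 0.30, a_AL = 0/580 = 0.00, a_LL = 261/580 = 0.45
I − A =
  [   0.80    -0.05    -0.30]
  [  -0.05     1.00     0.00]
  [  -0.45    -0.30     0.55]
Cofactors of I−A, C_ij = (−1)^(i+j)·(minor ij) (rows/columns in the sector order above):
  C_11 = (1.00)(0.55) − (0.00)(-0.30) = 0.5500
  C_12 = −[(-0.05)(0.55) − (0.00)(-0.45)] = 0.0275
  C_13 = (-0.05)(-0.30) − (1.00)(-0.45) = 0.4650
  C_21 = −[(-0.05)(0.55) − (-0.30)(-0.30)] = 0.1175
  C_22 = (0.80)(0.55) − (-0.30)(-0.45) = 0.3050
  C_23 = −[(0.80)(-0.30) − (-0.05)(-0.45)] = 0.2625
  C_31 = (-0.05)(0.00) − (-0.30)(1.00) = 0.3000
  C_32 = −[(0.80)(0.00) − (-0.30)(-0.05)] = 0.0150
  C_33 = (0.80)(1.00) − (-0.05)(-0.05) = 0.7975
det(I−A) = Σ_j (I−A)_1j·C_1j = (0.80)(0.5500) + (-0.05)(0.0275) + (-0.30)(0.4650) = 0.299125
adj(I−A) = Cᵀ =
  [ 0.5500   0.1175   0.3000]
  [ 0.0275   0.3050   0.0150]
  [ 0.4650   0.2625   0.7975]
(I − A)⁻¹ = adj(I−A) / det(I−A) ≈
  [   1.8387     0.3928     1.0029]
  [   0.0919     1.0196     0.0501]
  [   1.5545     0.8776     2.6661]
x = (I − A)⁻¹ d = adj(I−A)·d / det(I−A), with det(I−A) = 0.299125:
  x_S = (0.5500·160 + 0.1175·90 + 0.3000·280) / 0.299125 = 182.575 / 0.299125 ≈ 610.364
  x_A = (0.0275·160 + 0.3050·90 + 0.0150·280) / 0.299125 = 36.05 / 0.299125 ≈ 120.518
  x_L = (0.4650·160 + 0.2625·90 + 0.7975·280) / 0.299125 = 321.325 / 0.299125 ≈ 1074.216

x_S = 610.364, x_A = 120.518, x_L = 1074.216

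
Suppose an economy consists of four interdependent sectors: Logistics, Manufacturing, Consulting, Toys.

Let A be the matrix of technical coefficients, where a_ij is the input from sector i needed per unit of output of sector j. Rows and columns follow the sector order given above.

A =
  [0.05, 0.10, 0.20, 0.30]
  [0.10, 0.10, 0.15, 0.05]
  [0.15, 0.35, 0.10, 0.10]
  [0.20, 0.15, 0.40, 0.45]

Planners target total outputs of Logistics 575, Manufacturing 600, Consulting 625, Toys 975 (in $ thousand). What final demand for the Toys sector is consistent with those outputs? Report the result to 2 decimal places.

I − A =
  [   0.95    -0.10    -0.20    -0.30]
  [  -0.10     0.90    -0.15    -0.05]
  [  -0.15    -0.35     0.90    -0.10]
  [  -0.20    -0.15    -0.40     0.55]
d = (I − A) x:
  d_L = (+0.95)·575 + (-0.10)·600 + (-0.20)·625 + (-0.30)·975 = 68.75
  d_M = (-0.10)·575 + (+0.90)·600 + (-0.15)·625 + (-0.05)·975 = 340.00
  d_C = (-0.15)·575 + (-0.35)·600 + (+0.90)·625 + (-0.10)·975 = 168.75
  d_T = (-0.20)·575 + (-0.15)·600 + (-0.40)·625 + (+0.55)·975 = 81.25

d_T = 81.25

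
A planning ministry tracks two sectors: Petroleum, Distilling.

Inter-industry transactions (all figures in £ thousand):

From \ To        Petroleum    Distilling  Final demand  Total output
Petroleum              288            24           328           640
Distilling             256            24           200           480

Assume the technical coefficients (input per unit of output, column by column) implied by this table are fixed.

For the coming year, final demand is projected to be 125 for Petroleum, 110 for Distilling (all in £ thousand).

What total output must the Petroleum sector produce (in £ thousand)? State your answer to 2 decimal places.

Technical coefficients a_ij = z_ij / X_j:
  a_11 = 288/640 = 0.45, a_21 = 256/640 = 0.40
  a_12 = 24/480 = 0.05, a_22 = 24/480 = 0.05
I − A =
  [   0.55    -0.05]
  [  -0.40     0.95]
det(I−A) = (0.55)(0.95) − (-0.05)(-0.40) = 0.5025
adj(I−A) = [[0.95, 0.05], [0.40, 0.55]]
(I − A)⁻¹ = adj(I−A) / det(I−A) ≈
  [   1.8905     0.0995]
  [   0.7960     1.0945]
x = (I − A)⁻¹ d = adj(I−A)·d / det(I−A), with det(I−A) = 0.5025:
  x_1 = (0.95·125 + 0.05·110) / 0.5025 = 124.25 / 0.5025 ≈ 247.26
  x_2 = (0.40·125 + 0.55·110) / 0.5025 = 110.50 / 0.5025 ≈ 219.90

x_1 = 247.26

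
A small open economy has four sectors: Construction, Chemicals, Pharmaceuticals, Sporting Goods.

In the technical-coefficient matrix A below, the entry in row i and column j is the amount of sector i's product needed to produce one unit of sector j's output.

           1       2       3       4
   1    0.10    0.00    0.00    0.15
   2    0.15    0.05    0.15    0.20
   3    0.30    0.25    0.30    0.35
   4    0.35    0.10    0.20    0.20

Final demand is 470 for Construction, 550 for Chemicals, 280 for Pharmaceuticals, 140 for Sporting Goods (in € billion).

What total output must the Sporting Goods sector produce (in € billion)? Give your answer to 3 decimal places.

I − A =
  [   0.90     0.00     0.00    -0.15]
  [  -0.15     0.95    -0.15    -0.20]
  [  -0.30    -0.25     0.70    -0.35]
  [  -0.35    -0.10    -0.20     0.80]
Compute the cofactors C_ij = (−1)^(i+j)·(3×3 minor ij) of I−A; the adjugate is their transpose:
adj(I−A) = Cᵀ =
  [ 0.406250   0.018000   0.030750   0.094125]
  [ 0.188875   0.395250   0.140625   0.195750]
  [ 0.391125   0.202875   0.613875   0.392625]
  [ 0.299125   0.108000   0.184500   0.564750]
det(I−A) = Σ_j (I−A)_1j·C_1j = (0.90)(0.406250) + (0.00)(0.188875) + (0.00)(0.391125) + (-0.15)(0.299125) = 0.32075625
(I − A)⁻¹ = adj(I−A) / det(I−A) ≈
  [   1.2665     0.0561     0.0959     0.2934]
  [   0.5888     1.2322     0.4384     0.6103]
  [   1.2194     0.6325     1.9138     1.2241]
  [   0.9326     0.3367     0.5752     1.7607]
x = (I − A)⁻¹ d = adj(I−A)·d / det(I−A), with det(I−A) = 0.32075625:
  x_1 = (0.406250·470 + 0.018000·550 + 0.030750·280 + 0.094125·140) / 0.32075625 = 222.625 / 0.32075625 ≈ 694.063
  x_2 = (0.188875·470 + 0.395250·550 + 0.140625·280 + 0.195750·140) / 0.32075625 = 372.93875 / 0.32075625 ≈ 1162.686
  x_3 = (0.391125·470 + 0.202875·550 + 0.613875·280 + 0.392625·140) / 0.32075625 = 522.2625 / 0.32075625 ≈ 1628.222
  x_4 = (0.299125·470 + 0.108000·550 + 0.184500·280 + 0.564750·140) / 0.32075625 = 330.71375 / 0.32075625 ≈ 1031.044

x_4 = 1031.044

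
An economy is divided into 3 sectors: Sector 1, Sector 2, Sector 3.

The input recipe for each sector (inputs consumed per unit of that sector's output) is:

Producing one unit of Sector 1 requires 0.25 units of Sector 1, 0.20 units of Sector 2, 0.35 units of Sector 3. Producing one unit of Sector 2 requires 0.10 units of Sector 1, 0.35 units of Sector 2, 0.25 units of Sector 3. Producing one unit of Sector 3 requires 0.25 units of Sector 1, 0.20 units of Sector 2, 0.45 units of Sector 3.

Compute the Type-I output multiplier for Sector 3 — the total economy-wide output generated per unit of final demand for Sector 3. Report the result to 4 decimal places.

I − A =
  [   0.75    -0.10    -0.25]
  [  -0.20     0.65    -0.20]
  [  -0.35    -0.25     0.55]
Cofactors of I−A, C_ij = (−1)^(i+j)·(minor ij) (rows/columns in the sector order above):
  C_11 = (0.65)(0.55) − (-0.20)(-0.25) = 0.3075
  C_12 = −[(-0.20)(0.55) − (-0.20)(-0.35)] = 0.1800
  C_13 = (-0.20)(-0.25) − (0.65)(-0.35) = 0.2775
  C_21 = −[(-0.10)(0.55) − (-0.25)(-0.25)] = 0.1175
  C_22 = (0.75)(0.55) − (-0.25)(-0.35) = 0.3250
  C_23 = −[(0.75)(-0.25) − (-0.10)(-0.35)] = 0.2225
  C_31 = (-0.10)(-0.20) − (-0.25)(0.65) = 0.1825
  C_32 = −[(0.75)(-0.20) − (-0.25)(-0.20)] = 0.2000
  C_33 = (0.75)(0.65) − (-0.10)(-0.20) = 0.4675
det(I−A) = Σ_j (I−A)_1j·C_1j = (0.75)(0.3075) + (-0.10)(0.1800) + (-0.25)(0.2775) = 0.14325
adj(I−A) = Cᵀ =
  [ 0.3075   0.1175   0.1825]
  [ 0.1800   0.3250   0.2000]
  [ 0.2775   0.2225   0.4675]
(I − A)⁻¹ = adj(I−A) / det(I−A) ≈
  [   2.14660     0.82024     1.27400]
  [   1.25654     2.26876     1.39616]
  [   1.93717     1.55323     3.26353]
The output multiplier for sector j is the column-j sum of the Leontief inverse (I − A)⁻¹ = adj(I−A) / det(I−A).
Column 3 of adj(I−A): (0.1825, 0.2000, 0.4675); det(I−A) = 0.14325.
m_3 = (0.1825 + 0.2000 + 0.4675) / 0.14325 = 0.85 / 0.14325 ≈ 5.9337.

m_3 = 5.9337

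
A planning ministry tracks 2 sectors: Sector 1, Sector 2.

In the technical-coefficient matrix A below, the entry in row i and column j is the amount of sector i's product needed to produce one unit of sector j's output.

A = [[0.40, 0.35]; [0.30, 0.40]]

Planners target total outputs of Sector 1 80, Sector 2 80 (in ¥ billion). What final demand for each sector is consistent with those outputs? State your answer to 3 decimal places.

I − A =
  [   0.60    -0.35]
  [  -0.30     0.60]
d = (I − A) x:
  d_1 = (+0.60)·80 + (-0.35)·80 = 20.000
  d_2 = (-0.30)·80 + (+0.60)·80 = 24.000

d_1 = 20.000, d_2 = 24.000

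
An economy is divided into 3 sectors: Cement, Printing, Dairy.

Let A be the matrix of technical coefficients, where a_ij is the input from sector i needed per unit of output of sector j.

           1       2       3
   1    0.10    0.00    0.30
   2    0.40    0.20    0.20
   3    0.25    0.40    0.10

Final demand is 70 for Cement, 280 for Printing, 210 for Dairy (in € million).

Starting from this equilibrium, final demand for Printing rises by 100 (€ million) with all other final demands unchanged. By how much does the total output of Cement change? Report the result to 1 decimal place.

Δx_1 = 25.6

I − A =
  [   0.90     0.00    -0.30]
  [  -0.40     0.80    -0.20]
  [  -0.25    -0.40     0.90]
Cofactors of I−A, C_ij = (−1)^(i+j)·(minor ij) (rows/columns in the sector order above):
  C_11 = (0.80)(0.90) − (-0.20)(-0.40) = 0.6400
  C_12 = −[(-0.40)(0.90) − (-0.20)(-0.25)] = 0.4100
  C_13 = (-0.40)(-0.40) − (0.80)(-0.25) = 0.3600
  C_21 = −[(0.00)(0.90) − (-0.30)(-0.40)] = 0.1200
  C_22 = (0.90)(0.90) − (-0.30)(-0.25) = 0.7350
  C_23 = −[(0.90)(-0.40) − (0.00)(-0.25)] = 0.3600
  C_31 = (0.00)(-0.20) − (-0.30)(0.80) = 0.2400
  C_32 = −[(0.90)(-0.20) − (-0.30)(-0.40)] = 0.3000
  C_33 = (0.90)(0.80) − (0.00)(-0.40) = 0.7200
det(I−A) = Σ_j (I−A)_1j·C_1j = (0.90)(0.6400) + (0.00)(0.4100) + (-0.30)(0.3600) = 0.4680
adj(I−A) = Cᵀ =
  [ 0.6400   0.1200   0.2400]
  [ 0.4100   0.7350   0.3000]
  [ 0.3600   0.3600   0.7200]
(I − A)⁻¹ = adj(I−A) / det(I−A) ≈
  [   1.3675     0.2564     0.5128]
  [   0.8761     1.5705     0.6410]
  [   0.7692     0.7692     1.5385]
Δx = (I − A)⁻¹ Δd with Δd having +100 in the Printing component and 0 elsewhere.
So Δx_1 = L_12 · (+100), where L_12 = adj(I−A)_12 / det(I−A) = 0.1200 / 0.4680.
Δx_1 = 0.1200 × (+100) / 0.4680 = 12.00 / 0.4680 ≈ 25.6.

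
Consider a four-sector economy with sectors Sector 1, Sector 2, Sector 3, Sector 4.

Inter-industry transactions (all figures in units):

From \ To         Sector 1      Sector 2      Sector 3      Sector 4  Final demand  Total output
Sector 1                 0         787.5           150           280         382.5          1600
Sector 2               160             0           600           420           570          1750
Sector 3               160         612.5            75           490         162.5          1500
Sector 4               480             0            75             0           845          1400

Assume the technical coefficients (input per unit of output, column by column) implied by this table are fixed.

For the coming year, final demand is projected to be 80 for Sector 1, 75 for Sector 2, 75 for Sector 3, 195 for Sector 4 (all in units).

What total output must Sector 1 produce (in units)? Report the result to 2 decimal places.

Technical coefficients a_ij = z_ij / X_j:
  a_11 = 0/1600 = 0.00, a_21 = 160/1600 = 0.10, a_31 = 160/1600 = 0.10, a_41 = 480/1600 = 0.30
  a_12 = 787.5/1750 = 0.45, a_22 = 0/1750 = 0.00, a_32 = 612.5/1750 = 0.35, a_42 = 0/1750 = 0.00
  a_13 = 150/1500 = 0.10, a_23 = 600/1500 = 0.40, a_33 = 75/1500 = 0.05, a_43 = 75/1500 = 0.05
  a_14 = 280/1400 = 0.20, a_24 = 420/1400 = 0.30, a_34 = 490/1400 = 0.35, a_44 = 0/1400 = 0.00
I − A =
  [   1.00    -0.45    -0.10    -0.20]
  [  -0.10     1.00    -0.40    -0.30]
  [  -0.10    -0.35     0.95    -0.35]
  [  -0.30     0.00    -0.05     1.00]
Compute the cofactors C_ij = (−1)^(i+j)·(3×3 minor ij) of I−A; the adjugate is their transpose:
adj(I−A) = Cᵀ =
  [ 0.787250   0.458125   0.296750   0.398750]
  [ 0.262250   0.854000   0.411000   0.452500]
  [ 0.271500   0.421250   0.854500   0.479750]
  [ 0.249750   0.158500   0.131750   0.735750]
det(I−A) = Σ_j (I−A)_1j·C_1j = (1.00)(0.787250) + (-0.45)(0.262250) + (-0.10)(0.271500) + (-0.20)(0.249750) = 0.5921375
(I − A)⁻¹ = adj(I−A) / det(I−A) ≈
  [   1.3295     0.7737     0.5012     0.6734]
  [   0.4429     1.4422     0.6941     0.7642]
  [   0.4585     0.7114     1.4431     0.8102]
  [   0.4218     0.2677     0.2225     1.2425]
x = (I − A)⁻¹ d = adj(I−A)·d / det(I−A), with det(I−A) = 0.5921375:
  x_1 = (0.787250·80 + 0.458125·75 + 0.296750·75 + 0.398750·195) / 0.5921375 = 197.351875 / 0.5921375 ≈ 333.29
  x_2 = (0.262250·80 + 0.854000·75 + 0.411000·75 + 0.452500·195) / 0.5921375 = 204.0925 / 0.5921375 ≈ 344.67
  x_3 = (0.271500·80 + 0.421250·75 + 0.854500·75 + 0.479750·195) / 0.5921375 = 210.9525 / 0.5921375 ≈ 356.26
  x_4 = (0.249750·80 + 0.158500·75 + 0.131750·75 + 0.735750·195) / 0.5921375 = 185.22 / 0.5921375 ≈ 312.80

x_1 = 333.29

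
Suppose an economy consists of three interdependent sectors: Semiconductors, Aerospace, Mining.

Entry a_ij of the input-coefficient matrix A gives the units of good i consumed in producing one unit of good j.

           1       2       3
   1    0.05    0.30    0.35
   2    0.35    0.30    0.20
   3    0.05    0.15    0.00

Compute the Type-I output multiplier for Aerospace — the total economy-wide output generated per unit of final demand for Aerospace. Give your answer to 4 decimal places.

I − A =
  [   0.95    -0.30    -0.35]
  [  -0.35     0.70    -0.20]
  [  -0.05    -0.15     1.00]
Cofactors of I−A, C_ij = (−1)^(i+j)·(minor ij) (rows/columns in the sector order above):
  C_11 = (0.70)(1.00) − (-0.20)(-0.15) = 0.6700
  C_12 = −[(-0.35)(1.00) − (-0.20)(-0.05)] = 0.3600
  C_13 = (-0.35)(-0.15) − (0.70)(-0.05) = 0.0875
  C_21 = −[(-0.30)(1.00) − (-0.35)(-0.15)] = 0.3525
  C_22 = (0.95)(1.00) − (-0.35)(-0.05) = 0.9325
  C_23 = −[(0.95)(-0.15) − (-0.30)(-0.05)] = 0.1575
  C_31 = (-0.30)(-0.20) − (-0.35)(0.70) = 0.3050
  C_32 = −[(0.95)(-0.20) − (-0.35)(-0.35)] = 0.3125
  C_33 = (0.95)(0.70) − (-0.30)(-0.35) = 0.5600
det(I−A) = Σ_j (I−A)_1j·C_1j = (0.95)(0.6700) + (-0.30)(0.3600) + (-0.35)(0.0875) = 0.497875
adj(I−A) = Cᵀ =
  [ 0.6700   0.3525   0.3050]
  [ 0.3600   0.9325   0.3125]
  [ 0.0875   0.1575   0.5600]
(I − A)⁻¹ = adj(I−A) / det(I−A) ≈
  [   1.34572     0.70801     0.61260]
  [   0.72307     1.87296     0.62767]
  [   0.17575     0.31634     1.12478]
The output multiplier for sector j is the column-j sum of the Leontief inverse (I − A)⁻¹ = adj(I−A) / det(I−A).
Column 2 of adj(I−A): (0.3525, 0.9325, 0.1575); det(I−A) = 0.497875.
m_2 = (0.3525 + 0.9325 + 0.1575) / 0.497875 = 1.4425 / 0.497875 ≈ 2.8973.

m_2 = 2.8973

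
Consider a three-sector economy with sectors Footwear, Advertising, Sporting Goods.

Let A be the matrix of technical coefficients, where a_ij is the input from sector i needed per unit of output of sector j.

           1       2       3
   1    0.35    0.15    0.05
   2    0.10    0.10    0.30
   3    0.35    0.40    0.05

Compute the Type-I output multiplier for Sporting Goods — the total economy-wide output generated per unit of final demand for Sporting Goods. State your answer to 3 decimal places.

I − A =
  [   0.65    -0.15    -0.05]
  [  -0.10     0.90    -0.30]
  [  -0.35    -0.40     0.95]
Cofactors of I−A, C_ij = (−1)^(i+j)·(minor ij) (rows/columns in the sector order above):
  C_11 = (0.90)(0.95) − (-0.30)(-0.40) = 0.7350
  C_12 = −[(-0.10)(0.95) − (-0.30)(-0.35)] = 0.2000
  C_13 = (-0.10)(-0.40) − (0.90)(-0.35) = 0.3550
  C_21 = −[(-0.15)(0.95) − (-0.05)(-0.40)] = 0.1625
  C_22 = (0.65)(0.95) − (-0.05)(-0.35) = 0.6000
  C_23 = −[(0.65)(-0.40) − (-0.15)(-0.35)] = 0.3125
  C_31 = (-0.15)(-0.30) − (-0.05)(0.90) = 0.0900
  C_32 = −[(0.65)(-0.30) − (-0.05)(-0.10)] = 0.2000
  C_33 = (0.65)(0.90) − (-0.15)(-0.10) = 0.5700
det(I−A) = Σ_j (I−A)_1j·C_1j = (0.65)(0.7350) + (-0.15)(0.2000) + (-0.05)(0.3550) = 0.4300
adj(I−A) = Cᵀ =
  [ 0.7350   0.1625   0.0900]
  [ 0.2000   0.6000   0.2000]
  [ 0.3550   0.3125   0.5700]
(I − A)⁻¹ = adj(I−A) / det(I−A) ≈
  [   1.7093     0.3779     0.2093]
  [   0.4651     1.3953     0.4651]
  [   0.8256     0.7267     1.3256]
The output multiplier for sector j is the column-j sum of the Leontief inverse (I − A)⁻¹ = adj(I−A) / det(I−A).
Column 3 of adj(I−A): (0.0900, 0.2000, 0.5700); det(I−A) = 0.4300.
m_3 = (0.0900 + 0.2000 + 0.5700) / 0.4300 = 0.86 / 0.4300 = 2.000.

m_3 = 2.000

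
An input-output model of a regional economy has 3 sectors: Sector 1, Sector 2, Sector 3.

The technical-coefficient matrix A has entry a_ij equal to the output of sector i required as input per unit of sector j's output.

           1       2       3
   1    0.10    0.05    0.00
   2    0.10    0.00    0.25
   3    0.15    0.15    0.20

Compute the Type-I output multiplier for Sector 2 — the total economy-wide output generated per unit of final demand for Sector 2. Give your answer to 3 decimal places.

I − A =
  [   0.90    -0.05     0.00]
  [  -0.10     1.00    -0.25]
  [  -0.15    -0.15     0.80]
Cofactors of I−A, C_ij = (−1)^(i+j)·(minor ij) (rows/columns in the sector order above):
  C_11 = (1.00)(0.80) − (-0.25)(-0.15) = 0.7625
  C_12 = −[(-0.10)(0.80) − (-0.25)(-0.15)] = 0.1175
  C_13 = (-0.10)(-0.15) − (1.00)(-0.15) = 0.1650
  C_21 = −[(-0.05)(0.80) − (0.00)(-0.15)] = 0.0400
  C_22 = (0.90)(0.80) − (0.00)(-0.15) = 0.7200
  C_23 = −[(0.90)(-0.15) − (-0.05)(-0.15)] = 0.1425
  C_31 = (-0.05)(-0.25) − (0.00)(1.00) = 0.0125
  C_32 = −[(0.90)(-0.25) − (0.00)(-0.10)] = 0.2250
  C_33 = (0.90)(1.00) − (-0.05)(-0.10) = 0.8950
det(I−A) = Σ_j (I−A)_1j·C_1j = (0.90)(0.7625) + (-0.05)(0.1175) + (0.00)(0.1650) = 0.680375
adj(I−A) = Cᵀ =
  [ 0.7625   0.0400   0.0125]
  [ 0.1175   0.7200   0.2250]
  [ 0.1650   0.1425   0.8950]
(I − A)⁻¹ = adj(I−A) / det(I−A) ≈
  [   1.1207     0.0588     0.0184]
  [   0.1727     1.0582     0.3307]
  [   0.2425     0.2094     1.3155]
The output multiplier for sector j is the column-j sum of the Leontief inverse (I − A)⁻¹ = adj(I−A) / det(I−A).
Column 2 of adj(I−A): (0.0400, 0.7200, 0.1425); det(I−A) = 0.680375.
m_2 = (0.0400 + 0.7200 + 0.1425) / 0.680375 = 0.9025 / 0.680375 ≈ 1.326.

m_2 = 1.326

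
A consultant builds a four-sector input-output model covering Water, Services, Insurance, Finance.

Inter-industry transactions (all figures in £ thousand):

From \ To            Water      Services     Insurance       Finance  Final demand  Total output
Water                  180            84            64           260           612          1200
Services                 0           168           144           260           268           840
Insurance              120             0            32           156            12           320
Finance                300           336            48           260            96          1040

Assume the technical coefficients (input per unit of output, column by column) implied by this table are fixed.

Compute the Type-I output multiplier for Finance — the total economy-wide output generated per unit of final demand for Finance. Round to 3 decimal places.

Technical coefficients a_ij = z_ij / X_j:
  a_WW = 180/1200 = 0.15, a_SW = 0/1200 = 0.00, a_IW = 120/1200 = 0.10, a_FW = 300/1200 = 0.25
  a_WS = 84/840 = 0.10, a_SS = 168/840 = 0.20, a_IS = 0/840 = 0.00, a_FS = 336/840 = 0.40
  a_WI = 64/320 = 0.20, a_SI = 144/320 = 0.45, a_II = 32/320 = 0.10, a_FI = 48/320 = 0.15
  a_WF = 260/1040 = 0.25, a_SF = 260/1040 = 0.25, a_IF = 156/1040 = 0.15, a_FF = 260/1040 = 0.25
I − A =
  [   0.85    -0.10    -0.20    -0.25]
  [   0.00     0.80    -0.45    -0.25]
  [  -0.10     0.00     0.90    -0.15]
  [  -0.25    -0.40    -0.15     0.75]
Compute the cofactors C_ij = (−1)^(i+j)·(3×3 minor ij) of I−A; the adjugate is their transpose:
adj(I−A) = Cᵀ =
  [ 0.405000   0.167250   0.212500   0.233250]
  [ 0.110625   0.472125   0.303125   0.254875]
  [ 0.080000   0.072250   0.368750   0.124500]
  [ 0.210000   0.322000   0.306250   0.591500]
det(I−A) = Σ_j (I−A)_1j·C_1j = (0.85)(0.405000) + (-0.10)(0.110625) + (-0.20)(0.080000) + (-0.25)(0.210000) = 0.2646875
(I − A)⁻¹ = adj(I−A) / det(I−A) ≈
  [   1.5301     0.6319     0.8028     0.8812]
  [   0.4179     1.7837     1.1452     0.9629]
  [   0.3022     0.2730     1.3932     0.4704]
  [   0.7934     1.2165     1.1570     2.2347]
The output multiplier for sector j is the column-j sum of the Leontief inverse (I − A)⁻¹ = adj(I−A) / det(I−A).
Column F of adj(I−A): (0.233250, 0.254875, 0.124500, 0.591500); det(I−A) = 0.2646875.
m_F = (0.233250 + 0.254875 + 0.124500 + 0.591500) / 0.2646875 = 1.204125 / 0.2646875 ≈ 4.549.

m_F = 4.549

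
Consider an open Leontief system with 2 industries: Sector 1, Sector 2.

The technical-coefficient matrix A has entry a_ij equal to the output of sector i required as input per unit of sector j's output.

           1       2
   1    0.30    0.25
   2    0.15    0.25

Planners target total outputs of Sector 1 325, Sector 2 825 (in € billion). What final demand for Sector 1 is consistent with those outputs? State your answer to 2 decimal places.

I − A =
  [   0.70    -0.25]
  [  -0.15     0.75]
d = (I − A) x:
  d_1 = (+0.70)·325 + (-0.25)·825 = 21.25
  d_2 = (-0.15)·325 + (+0.75)·825 = 570.00

d_1 = 21.25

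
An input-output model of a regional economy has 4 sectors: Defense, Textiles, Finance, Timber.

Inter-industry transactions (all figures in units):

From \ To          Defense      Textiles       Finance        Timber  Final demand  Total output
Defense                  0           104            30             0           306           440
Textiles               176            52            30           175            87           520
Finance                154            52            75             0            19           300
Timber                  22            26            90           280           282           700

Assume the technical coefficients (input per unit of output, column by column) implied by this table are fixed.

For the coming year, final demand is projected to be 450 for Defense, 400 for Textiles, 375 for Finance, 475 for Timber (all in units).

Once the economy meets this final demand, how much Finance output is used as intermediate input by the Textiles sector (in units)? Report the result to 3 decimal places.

z_32 = 134.820

Technical coefficients a_ij = z_ij / X_j:
  a_11 = 0/440 = 0.00, a_21 = 176/440 = 0.40, a_31 = 154/440 = 0.35, a_41 = 22/440 = 0.05
  a_12 = 104/520 = 0.20, a_22 = 52/520 = 0.10, a_32 = 52/520 = 0.10, a_42 = 26/520 = 0.05
  a_13 = 30/300 = 0.10, a_23 = 30/300 = 0.10, a_33 = 75/300 = 0.25, a_43 = 90/300 = 0.30
  a_14 = 0/700 = 0.00, a_24 = 175/700 = 0.25, a_34 = 0/700 = 0.00, a_44 = 280/700 = 0.40
I − A =
  [   1.00    -0.20    -0.10     0.00]
  [  -0.40     0.90    -0.10    -0.25]
  [  -0.35    -0.10     0.75     0.00]
  [  -0.05    -0.05    -0.30     0.60]
Compute the cofactors C_ij = (−1)^(i+j)·(3×3 minor ij) of I−A; the adjugate is their transpose:
adj(I−A) = Cᵀ =
  [ 0.382125   0.096000   0.079750   0.040000]
  [ 0.236625   0.429000   0.160250   0.178750]
  [ 0.209875   0.102000   0.477000   0.042500]
  [ 0.156500   0.094750   0.258500   0.562500]
det(I−A) = Σ_j (I−A)_1j·C_1j = (1.00)(0.382125) + (-0.20)(0.236625) + (-0.10)(0.209875) + (0.00)(0.156500) = 0.3138125
(I − A)⁻¹ = adj(I−A) / det(I−A) ≈
  [   1.2177     0.3059     0.2541     0.1275]
  [   0.7540     1.3671     0.5107     0.5696]
  [   0.6688     0.3250     1.5200     0.1354]
  [   0.4987     0.3019     0.8237     1.7925]
First solve x = (I − A)⁻¹ d = adj(I−A)·d / det(I−A); in particular x_2 = (0.236625·450 + 0.429000·400 + 0.160250·375 + 0.178750·475) / 0.3138125 = 423.08125 / 0.3138125 ≈ 1348.19757.
Intermediate flow from 3 to 2: z_32 = a_32 · x_2 = 0.10 × 423.08125 / 0.3138125 = 42.308125 / 0.3138125 ≈ 134.820.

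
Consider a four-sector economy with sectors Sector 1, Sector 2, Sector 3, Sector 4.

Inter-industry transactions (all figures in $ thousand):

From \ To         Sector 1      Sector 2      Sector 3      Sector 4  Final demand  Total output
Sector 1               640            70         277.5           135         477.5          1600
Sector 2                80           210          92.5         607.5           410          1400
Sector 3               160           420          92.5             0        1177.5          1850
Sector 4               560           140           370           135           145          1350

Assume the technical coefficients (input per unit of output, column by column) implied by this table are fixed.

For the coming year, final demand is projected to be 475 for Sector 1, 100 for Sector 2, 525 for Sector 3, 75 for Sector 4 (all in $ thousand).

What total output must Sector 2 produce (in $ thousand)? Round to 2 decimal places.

x_2 = 679.97

Technical coefficients a_ij = z_ij / X_j:
  a_11 = 640/1600 = 0.40, a_21 = 80/1600 = 0.05, a_31 = 160/1600 = 0.10, a_41 = 560/1600 = 0.35
  a_12 = 70/1400 = 0.05, a_22 = 210/1400 = 0.15, a_32 = 420/1400 = 0.30, a_42 = 140/1400 = 0.10
  a_13 = 277.5/1850 = 0.15, a_23 = 92.5/1850 = 0.05, a_33 = 92.5/1850 = 0.05, a_43 = 370/1850 = 0.20
  a_14 = 135/1350 = 0.10, a_24 = 607.5/1350 = 0.45, a_34 = 0/1350 = 0.00, a_44 = 135/1350 = 0.10
I − A =
  [   0.60    -0.05    -0.15    -0.10]
  [  -0.05     0.85    -0.05    -0.45]
  [  -0.10    -0.30     0.95     0.00]
  [  -0.35    -0.10    -0.20     0.90]
Compute the cofactors C_ij = (−1)^(i+j)·(3×3 minor ij) of I−A; the adjugate is their transpose:
adj(I−A) = Cᵀ =
  [ 0.643500   0.098750   0.132250   0.120875]
  [ 0.205875   0.464250   0.110625   0.255000]
  [ 0.132750   0.157000   0.391625   0.093250]
  [ 0.302625   0.124875   0.150750   0.457875]
det(I−A) = Σ_j (I−A)_1j·C_1j = (0.60)(0.643500) + (-0.05)(0.205875) + (-0.15)(0.132750) + (-0.10)(0.302625) = 0.32563125
(I − A)⁻¹ = adj(I−A) / det(I−A) ≈
  [   1.9762     0.3033     0.4061     0.3712]
  [   0.6322     1.4257     0.3397     0.7831]
  [   0.4077     0.4821     1.2027     0.2864]
  [   0.9293     0.3835     0.4629     1.4061]
x = (I − A)⁻¹ d = adj(I−A)·d / det(I−A), with det(I−A) = 0.32563125:
  x_1 = (0.643500·475 + 0.098750·100 + 0.132250·525 + 0.120875·75) / 0.32563125 = 394.034375 / 0.32563125 ≈ 1210.06
  x_2 = (0.205875·475 + 0.464250·100 + 0.110625·525 + 0.255000·75) / 0.32563125 = 221.41875 / 0.32563125 ≈ 679.97
  x_3 = (0.132750·475 + 0.157000·100 + 0.391625·525 + 0.093250·75) / 0.32563125 = 291.353125 / 0.32563125 ≈ 894.73
  x_4 = (0.302625·475 + 0.124875·100 + 0.150750·525 + 0.457875·75) / 0.32563125 = 269.71875 / 0.32563125 ≈ 828.30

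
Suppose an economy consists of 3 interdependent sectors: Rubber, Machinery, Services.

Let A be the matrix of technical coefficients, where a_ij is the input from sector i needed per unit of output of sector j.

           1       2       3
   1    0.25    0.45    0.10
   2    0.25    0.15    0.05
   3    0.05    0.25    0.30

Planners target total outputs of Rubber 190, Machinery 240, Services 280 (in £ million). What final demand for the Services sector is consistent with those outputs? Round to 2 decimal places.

I − A =
  [   0.75    -0.45    -0.10]
  [  -0.25     0.85    -0.05]
  [  -0.05    -0.25     0.70]
d = (I − A) x:
  d_1 = (+0.75)·190 + (-0.45)·240 + (-0.10)·280 = 6.50
  d_2 = (-0.25)·190 + (+0.85)·240 + (-0.05)·280 = 142.50
  d_3 = (-0.05)·190 + (-0.25)·240 + (+0.70)·280 = 126.50

d_3 = 126.50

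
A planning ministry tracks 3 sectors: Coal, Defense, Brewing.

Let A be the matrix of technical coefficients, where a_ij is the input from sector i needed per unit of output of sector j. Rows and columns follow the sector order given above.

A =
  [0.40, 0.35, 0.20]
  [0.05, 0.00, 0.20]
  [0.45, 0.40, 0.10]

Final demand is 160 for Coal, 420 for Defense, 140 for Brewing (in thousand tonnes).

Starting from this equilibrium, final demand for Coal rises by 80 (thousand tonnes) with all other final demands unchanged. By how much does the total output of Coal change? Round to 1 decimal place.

Δx_C = 187.0

I − A =
  [   0.60    -0.35    -0.20]
  [  -0.05     1.00    -0.20]
  [  -0.45    -0.40     0.90]
Cofactors of I−A, C_ij = (−1)^(i+j)·(minor ij) (rows/columns in the sector order above):
  C_11 = (1.00)(0.90) − (-0.20)(-0.40) = 0.8200
  C_12 = −[(-0.05)(0.90) − (-0.20)(-0.45)] = 0.1350
  C_13 = (-0.05)(-0.40) − (1.00)(-0.45) = 0.4700
  C_21 = −[(-0.35)(0.90) − (-0.20)(-0.40)] = 0.3950
  C_22 = (0.60)(0.90) − (-0.20)(-0.45) = 0.4500
  C_23 = −[(0.60)(-0.40) − (-0.35)(-0.45)] = 0.3975
  C_31 = (-0.35)(-0.20) − (-0.20)(1.00) = 0.2700
  C_32 = −[(0.60)(-0.20) − (-0.20)(-0.05)] = 0.1300
  C_33 = (0.60)(1.00) − (-0.35)(-0.05) = 0.5825
det(I−A) = Σ_j (I−A)_1j·C_1j = (0.60)(0.8200) + (-0.35)(0.1350) + (-0.20)(0.4700) = 0.35075
adj(I−A) = Cᵀ =
  [ 0.8200   0.3950   0.2700]
  [ 0.1350   0.4500   0.1300]
  [ 0.4700   0.3975   0.5825]
(I − A)⁻¹ = adj(I−A) / det(I−A) ≈
  [   2.3378     1.1262     0.7698]
  [   0.3849     1.2830     0.3706]
  [   1.3400     1.1333     1.6607]
Δx = (I − A)⁻¹ Δd with Δd having +80 in the Coal component and 0 elsewhere.
So Δx_C = L_CC · (+80), where L_CC = adj(I−A)_CC / det(I−A) = 0.8200 / 0.35075.
Δx_C = 0.8200 × (+80) / 0.35075 = 65.60 / 0.35075 ≈ 187.0.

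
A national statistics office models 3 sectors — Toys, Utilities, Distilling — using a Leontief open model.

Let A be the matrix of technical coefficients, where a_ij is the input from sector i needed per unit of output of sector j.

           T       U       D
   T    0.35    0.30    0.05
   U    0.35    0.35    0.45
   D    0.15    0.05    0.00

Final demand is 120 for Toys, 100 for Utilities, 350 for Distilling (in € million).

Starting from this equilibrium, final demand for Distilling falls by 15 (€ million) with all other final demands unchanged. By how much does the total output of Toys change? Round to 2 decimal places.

I − A =
  [   0.65    -0.30    -0.05]
  [  -0.35     0.65    -0.45]
  [  -0.15    -0.05     1.00]
Cofactors of I−A, C_ij = (−1)^(i+j)·(minor ij) (rows/columns in the sector order above):
  C_11 = (0.65)(1.00) − (-0.45)(-0.05) = 0.6275
  C_12 = −[(-0.35)(1.00) − (-0.45)(-0.15)] = 0.4175
  C_13 = (-0.35)(-0.05) − (0.65)(-0.15) = 0.1150
  C_21 = −[(-0.30)(1.00) − (-0.05)(-0.05)] = 0.3025
  C_22 = (0.65)(1.00) − (-0.05)(-0.15) = 0.6425
  C_23 = −[(0.65)(-0.05) − (-0.30)(-0.15)] = 0.0775
  C_31 = (-0.30)(-0.45) − (-0.05)(0.65) = 0.1675
  C_32 = −[(0.65)(-0.45) − (-0.05)(-0.35)] = 0.3100
  C_33 = (0.65)(0.65) − (-0.30)(-0.35) = 0.3175
det(I−A) = Σ_j (I−A)_1j·C_1j = (0.65)(0.6275) + (-0.30)(0.4175) + (-0.05)(0.1150) = 0.276875
adj(I−A) = Cᵀ =
  [ 0.6275   0.3025   0.1675]
  [ 0.4175   0.6425   0.3100]
  [ 0.1150   0.0775   0.3175]
(I − A)⁻¹ = adj(I−A) / det(I−A) ≈
  [   2.2664     1.0926     0.6050]
  [   1.5079     2.3205     1.1196]
  [   0.4153     0.2799     1.1467]
Δx = (I − A)⁻¹ Δd with Δd having -15 in the Distilling component and 0 elsewhere.
So Δx_T = L_TD · (-15), where L_TD = adj(I−A)_TD / det(I−A) = 0.1675 / 0.276875.
Δx_T = 0.1675 × (-15) / 0.276875 = -2.5125 / 0.276875 ≈ -9.07.

Δx_T = -9.07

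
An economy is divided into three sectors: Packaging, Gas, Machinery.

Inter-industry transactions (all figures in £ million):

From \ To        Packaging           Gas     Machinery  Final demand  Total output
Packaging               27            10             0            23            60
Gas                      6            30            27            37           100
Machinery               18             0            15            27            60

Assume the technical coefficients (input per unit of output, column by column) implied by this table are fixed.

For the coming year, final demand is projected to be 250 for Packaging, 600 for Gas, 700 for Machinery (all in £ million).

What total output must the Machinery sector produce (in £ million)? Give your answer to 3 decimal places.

x_3 = 1243.697

Technical coefficients a_ij = z_ij / X_j:
  a_11 = 27/60 = 0.45, a_21 = 6/60 = 0.10, a_31 = 18/60 = 0.30
  a_12 = 10/100 = 0.10, a_22 = 30/100 = 0.30, a_32 = 0/100 = 0.00
  a_13 = 0/60 = 0.00, a_23 = 27/60 = 0.45, a_33 = 15/60 = 0.25
I − A =
  [   0.55    -0.10     0.00]
  [  -0.10     0.70    -0.45]
  [  -0.30     0.00     0.75]
Cofactors of I−A, C_ij = (−1)^(i+j)·(minor ij) (rows/columns in the sector order above):
  C_11 = (0.70)(0.75) − (-0.45)(0.00) = 0.5250
  C_12 = −[(-0.10)(0.75) − (-0.45)(-0.30)] = 0.2100
  C_13 = (-0.10)(0.00) − (0.70)(-0.30) = 0.2100
  C_21 = −[(-0.10)(0.75) − (0.00)(0.00)] = 0.0750
  C_22 = (0.55)(0.75) − (0.00)(-0.30) = 0.4125
  C_23 = −[(0.55)(0.00) − (-0.10)(-0.30)] = 0.0300
  C_31 = (-0.10)(-0.45) − (0.00)(0.70) = 0.0450
  C_32 = −[(0.55)(-0.45) − (0.00)(-0.10)] = 0.2475
  C_33 = (0.55)(0.70) − (-0.10)(-0.10) = 0.3750
det(I−A) = Σ_j (I−A)_1j·C_1j = (0.55)(0.5250) + (-0.10)(0.2100) + (0.00)(0.2100) = 0.26775
adj(I−A) = Cᵀ =
  [ 0.5250   0.0750   0.0450]
  [ 0.2100   0.4125   0.2475]
  [ 0.2100   0.0300   0.3750]
(I − A)⁻¹ = adj(I−A) / det(I−A) ≈
  [   1.9608     0.2801     0.1681]
  [   0.7843     1.5406     0.9244]
  [   0.7843     0.1120     1.4006]
x = (I − A)⁻¹ d = adj(I−A)·d / det(I−A), with det(I−A) = 0.26775:
  x_1 = (0.5250·250 + 0.0750·600 + 0.0450·700) / 0.26775 = 207.75 / 0.26775 ≈ 775.910
  x_2 = (0.2100·250 + 0.4125·600 + 0.2475·700) / 0.26775 = 473.25 / 0.26775 ≈ 1767.507
  x_3 = (0.2100·250 + 0.0300·600 + 0.3750·700) / 0.26775 = 333.00 / 0.26775 ≈ 1243.697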